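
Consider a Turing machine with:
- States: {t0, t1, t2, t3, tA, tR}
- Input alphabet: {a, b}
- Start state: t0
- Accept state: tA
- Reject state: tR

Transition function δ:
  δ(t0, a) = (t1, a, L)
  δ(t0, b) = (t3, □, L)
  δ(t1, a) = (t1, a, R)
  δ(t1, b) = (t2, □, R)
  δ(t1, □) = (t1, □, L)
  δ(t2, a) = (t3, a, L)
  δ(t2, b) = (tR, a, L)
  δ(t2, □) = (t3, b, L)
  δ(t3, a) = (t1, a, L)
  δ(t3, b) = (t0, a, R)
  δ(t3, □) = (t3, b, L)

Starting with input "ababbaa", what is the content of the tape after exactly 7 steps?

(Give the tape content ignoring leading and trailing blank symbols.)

Execution trace:
Initial: [t0]ababbaa
Step 1: δ(t0, a) = (t1, a, L) → [t1]□ababbaa
Step 2: δ(t1, □) = (t1, □, L) → [t1]□□ababbaa
Step 3: δ(t1, □) = (t1, □, L) → [t1]□□□ababbaa
Step 4: δ(t1, □) = (t1, □, L) → [t1]□□□□ababbaa
Step 5: δ(t1, □) = (t1, □, L) → [t1]□□□□□ababbaa
Step 6: δ(t1, □) = (t1, □, L) → [t1]□□□□□□ababbaa
Step 7: δ(t1, □) = (t1, □, L) → [t1]□□□□□□□ababbaa

After 7 steps, the tape (ignoring leading/trailing blanks) is: ababbaa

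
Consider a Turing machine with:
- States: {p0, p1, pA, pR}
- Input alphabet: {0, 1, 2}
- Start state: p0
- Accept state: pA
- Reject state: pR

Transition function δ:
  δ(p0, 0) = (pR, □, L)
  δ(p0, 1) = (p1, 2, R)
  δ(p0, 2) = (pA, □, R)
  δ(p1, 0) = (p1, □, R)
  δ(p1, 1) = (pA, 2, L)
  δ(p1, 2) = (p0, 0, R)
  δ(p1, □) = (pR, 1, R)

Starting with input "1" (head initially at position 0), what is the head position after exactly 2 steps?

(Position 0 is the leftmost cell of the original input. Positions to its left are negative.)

Execution trace (head position shown):
Step 0: [p0]1  (head at position 0)
Step 1: move right → 2[p1]□  (head at position 1)
Step 2: move right → 21[pR]□  (head at position 2)

After 2 steps, the head is at position 2.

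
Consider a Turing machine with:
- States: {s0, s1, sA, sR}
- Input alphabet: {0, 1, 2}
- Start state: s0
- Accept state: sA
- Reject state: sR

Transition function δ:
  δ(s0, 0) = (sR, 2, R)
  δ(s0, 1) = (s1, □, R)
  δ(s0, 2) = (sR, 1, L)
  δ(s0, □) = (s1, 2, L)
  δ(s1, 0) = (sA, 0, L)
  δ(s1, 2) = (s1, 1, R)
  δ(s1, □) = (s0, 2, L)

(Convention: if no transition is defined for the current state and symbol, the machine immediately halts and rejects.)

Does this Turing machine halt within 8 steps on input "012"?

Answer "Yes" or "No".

Execution trace:
Initial: [s0]012
Step 1: δ(s0, 0) = (sR, 2, R) → 2[sR]12

The machine reaches the reject state sR and halts.
The machine halted after 1 step (within the 8-step bound).

Answer: Yes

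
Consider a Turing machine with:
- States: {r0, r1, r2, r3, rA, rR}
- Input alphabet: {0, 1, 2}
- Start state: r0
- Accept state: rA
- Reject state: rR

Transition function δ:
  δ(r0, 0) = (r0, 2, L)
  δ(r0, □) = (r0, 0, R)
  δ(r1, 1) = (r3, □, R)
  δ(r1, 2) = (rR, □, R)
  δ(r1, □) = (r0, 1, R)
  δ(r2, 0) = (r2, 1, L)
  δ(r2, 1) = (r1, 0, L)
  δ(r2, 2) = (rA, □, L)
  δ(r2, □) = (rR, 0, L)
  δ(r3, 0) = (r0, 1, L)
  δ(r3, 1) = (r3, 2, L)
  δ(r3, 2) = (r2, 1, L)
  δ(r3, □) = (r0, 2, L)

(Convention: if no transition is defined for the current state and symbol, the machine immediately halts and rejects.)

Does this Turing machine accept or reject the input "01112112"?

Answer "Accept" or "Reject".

Execution trace:
Initial: [r0]01112112
Step 1: δ(r0, 0) = (r0, 2, L) → [r0]□21112112
Step 2: δ(r0, □) = (r0, 0, R) → 0[r0]21112112

No transition is defined for δ(r0, 2). By convention the machine halts and rejects.

Answer: Reject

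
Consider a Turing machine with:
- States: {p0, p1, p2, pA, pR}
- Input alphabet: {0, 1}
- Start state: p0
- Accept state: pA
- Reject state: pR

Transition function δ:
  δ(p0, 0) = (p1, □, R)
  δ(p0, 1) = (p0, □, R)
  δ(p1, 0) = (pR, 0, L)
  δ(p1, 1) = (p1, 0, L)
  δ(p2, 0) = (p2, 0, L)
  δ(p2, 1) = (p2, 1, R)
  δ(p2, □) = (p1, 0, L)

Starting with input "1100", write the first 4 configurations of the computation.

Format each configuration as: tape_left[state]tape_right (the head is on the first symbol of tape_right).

Transitions applied:
Step 1: δ(p0, 1) = (p0, □, R)
Step 2: δ(p0, 1) = (p0, □, R)
Step 3: δ(p0, 0) = (p1, □, R)

The first 4 configurations are:
[p0]1100 ⊢ □[p0]100 ⊢ □□[p0]00 ⊢ □□□[p1]0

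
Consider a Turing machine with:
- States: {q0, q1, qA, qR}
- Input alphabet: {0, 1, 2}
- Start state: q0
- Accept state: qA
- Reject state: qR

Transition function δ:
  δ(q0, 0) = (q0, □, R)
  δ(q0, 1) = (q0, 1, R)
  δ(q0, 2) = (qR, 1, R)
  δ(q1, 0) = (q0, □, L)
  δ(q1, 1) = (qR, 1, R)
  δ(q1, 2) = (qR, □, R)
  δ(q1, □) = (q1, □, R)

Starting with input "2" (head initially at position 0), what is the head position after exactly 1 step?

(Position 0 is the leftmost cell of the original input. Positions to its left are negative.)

Execution trace (head position shown):
Step 0: [q0]2  (head at position 0)
Step 1: move right → 1[qR]□  (head at position 1)

After 1 step, the head is at position 1.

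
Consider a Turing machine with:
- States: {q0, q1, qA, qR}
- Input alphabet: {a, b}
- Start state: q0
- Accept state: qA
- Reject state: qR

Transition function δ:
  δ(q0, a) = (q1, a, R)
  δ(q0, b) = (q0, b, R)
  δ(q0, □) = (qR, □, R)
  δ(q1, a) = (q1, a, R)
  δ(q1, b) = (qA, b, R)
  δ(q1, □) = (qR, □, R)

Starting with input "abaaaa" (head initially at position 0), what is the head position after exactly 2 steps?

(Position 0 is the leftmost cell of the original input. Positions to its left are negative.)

Execution trace (head position shown):
Step 0: [q0]abaaaa  (head at position 0)
Step 1: move right → a[q1]baaaa  (head at position 1)
Step 2: move right → ab[qA]aaaa  (head at position 2)

After 2 steps, the head is at position 2.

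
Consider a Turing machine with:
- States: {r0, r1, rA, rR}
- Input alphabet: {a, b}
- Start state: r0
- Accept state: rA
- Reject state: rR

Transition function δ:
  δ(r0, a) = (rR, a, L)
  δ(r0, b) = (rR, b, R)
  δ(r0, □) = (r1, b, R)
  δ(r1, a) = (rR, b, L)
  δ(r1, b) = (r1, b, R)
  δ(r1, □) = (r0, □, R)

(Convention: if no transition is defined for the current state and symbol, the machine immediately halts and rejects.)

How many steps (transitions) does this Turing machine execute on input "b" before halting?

Execution trace:
Initial: [r0]b
Step 1: δ(r0, b) = (rR, b, R) → b[rR]□

The machine reaches the reject state rR and halts.

The machine executed 1 step before halting.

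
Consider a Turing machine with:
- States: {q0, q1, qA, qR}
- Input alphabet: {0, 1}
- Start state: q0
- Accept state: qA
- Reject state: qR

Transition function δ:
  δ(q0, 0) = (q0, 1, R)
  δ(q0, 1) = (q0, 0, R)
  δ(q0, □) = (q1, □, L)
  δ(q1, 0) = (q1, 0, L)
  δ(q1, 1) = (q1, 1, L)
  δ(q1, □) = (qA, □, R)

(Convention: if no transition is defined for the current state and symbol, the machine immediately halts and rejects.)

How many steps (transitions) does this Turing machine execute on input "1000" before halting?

Execution trace:
Initial: [q0]1000
Step 1: δ(q0, 1) = (q0, 0, R) → 0[q0]000
Step 2: δ(q0, 0) = (q0, 1, R) → 01[q0]00
Step 3: δ(q0, 0) = (q0, 1, R) → 011[q0]0
Step 4: δ(q0, 0) = (q0, 1, R) → 0111[q0]□
Step 5: δ(q0, □) = (q1, □, L) → 011[q1]1□
Step 6: δ(q1, 1) = (q1, 1, L) → 01[q1]11□
Step 7: δ(q1, 1) = (q1, 1, L) → 0[q1]111□
Step 8: δ(q1, 1) = (q1, 1, L) → [q1]0111□
Step 9: δ(q1, 0) = (q1, 0, L) → [q1]□0111□
Step 10: δ(q1, □) = (qA, □, R) → □[qA]0111□

The machine reaches the accept state qA and halts.

The machine executed 10 steps before halting.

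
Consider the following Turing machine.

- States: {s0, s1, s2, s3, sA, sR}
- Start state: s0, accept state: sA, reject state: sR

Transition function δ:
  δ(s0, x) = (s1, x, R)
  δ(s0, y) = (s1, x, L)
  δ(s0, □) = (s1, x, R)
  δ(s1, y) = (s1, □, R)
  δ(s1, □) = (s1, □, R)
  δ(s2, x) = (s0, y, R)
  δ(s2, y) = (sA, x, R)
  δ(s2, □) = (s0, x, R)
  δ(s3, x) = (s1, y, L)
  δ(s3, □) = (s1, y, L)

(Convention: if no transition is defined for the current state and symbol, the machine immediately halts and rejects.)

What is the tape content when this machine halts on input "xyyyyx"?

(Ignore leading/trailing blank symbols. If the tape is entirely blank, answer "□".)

Execution trace:
Initial: [s0]xyyyyx
Step 1: δ(s0, x) = (s1, x, R) → x[s1]yyyyx
Step 2: δ(s1, y) = (s1, □, R) → x□[s1]yyyx
Step 3: δ(s1, y) = (s1, □, R) → x□□[s1]yyx
Step 4: δ(s1, y) = (s1, □, R) → x□□□[s1]yx
Step 5: δ(s1, y) = (s1, □, R) → x□□□□[s1]x

No transition is defined for δ(s1, x). By convention the machine halts and rejects.

Final tape (ignoring leading/trailing blanks): x□□□□x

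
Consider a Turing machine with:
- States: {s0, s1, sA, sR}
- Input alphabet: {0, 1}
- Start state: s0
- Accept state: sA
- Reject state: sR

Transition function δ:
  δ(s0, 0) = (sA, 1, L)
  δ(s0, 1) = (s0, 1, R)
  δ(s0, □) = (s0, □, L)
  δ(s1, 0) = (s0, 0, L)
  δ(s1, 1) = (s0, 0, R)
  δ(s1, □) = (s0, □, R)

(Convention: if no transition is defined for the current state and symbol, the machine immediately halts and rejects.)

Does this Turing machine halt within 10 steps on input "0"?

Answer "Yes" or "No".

Execution trace:
Initial: [s0]0
Step 1: δ(s0, 0) = (sA, 1, L) → [sA]□1

The machine reaches the accept state sA and halts.
The machine halted after 1 step (within the 10-step bound).

Answer: Yes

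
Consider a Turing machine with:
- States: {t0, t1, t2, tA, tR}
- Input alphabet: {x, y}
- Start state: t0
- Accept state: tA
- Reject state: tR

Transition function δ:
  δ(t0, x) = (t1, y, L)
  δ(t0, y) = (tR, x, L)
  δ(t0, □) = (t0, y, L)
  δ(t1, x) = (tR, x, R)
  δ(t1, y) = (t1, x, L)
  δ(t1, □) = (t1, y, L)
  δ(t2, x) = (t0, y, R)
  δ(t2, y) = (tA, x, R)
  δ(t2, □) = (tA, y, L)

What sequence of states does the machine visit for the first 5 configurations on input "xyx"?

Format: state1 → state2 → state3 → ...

Execution trace:
Initial: [t0]xyx
Step 1: δ(t0, x) = (t1, y, L) → [t1]□yyx
Step 2: δ(t1, □) = (t1, y, L) → [t1]□yyyx
Step 3: δ(t1, □) = (t1, y, L) → [t1]□yyyyx
Step 4: δ(t1, □) = (t1, y, L) → [t1]□yyyyyx

State sequence: t0 → t1 → t1 → t1 → t1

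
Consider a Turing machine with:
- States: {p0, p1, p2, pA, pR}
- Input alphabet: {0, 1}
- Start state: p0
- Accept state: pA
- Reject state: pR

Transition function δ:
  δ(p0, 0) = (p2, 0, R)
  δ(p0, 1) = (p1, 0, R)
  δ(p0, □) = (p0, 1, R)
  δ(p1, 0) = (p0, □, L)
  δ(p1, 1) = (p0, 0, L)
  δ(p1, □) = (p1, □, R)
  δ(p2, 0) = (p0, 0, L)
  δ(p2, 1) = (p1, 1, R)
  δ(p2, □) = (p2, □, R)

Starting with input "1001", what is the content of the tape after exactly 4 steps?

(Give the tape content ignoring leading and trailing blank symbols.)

Execution trace:
Initial: [p0]1001
Step 1: δ(p0, 1) = (p1, 0, R) → 0[p1]001
Step 2: δ(p1, 0) = (p0, □, L) → [p0]0□01
Step 3: δ(p0, 0) = (p2, 0, R) → 0[p2]□01
Step 4: δ(p2, □) = (p2, □, R) → 0□[p2]01

After 4 steps, the tape (ignoring leading/trailing blanks) is: 0□01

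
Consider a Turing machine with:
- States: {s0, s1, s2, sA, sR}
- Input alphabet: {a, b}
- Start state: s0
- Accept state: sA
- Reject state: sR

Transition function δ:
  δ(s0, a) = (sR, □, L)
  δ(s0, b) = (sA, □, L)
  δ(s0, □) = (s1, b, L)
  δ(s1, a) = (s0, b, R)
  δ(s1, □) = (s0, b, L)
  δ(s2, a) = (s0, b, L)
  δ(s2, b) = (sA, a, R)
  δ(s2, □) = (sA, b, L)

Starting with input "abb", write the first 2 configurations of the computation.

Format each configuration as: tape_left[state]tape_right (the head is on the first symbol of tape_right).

Transitions applied:
Step 1: δ(s0, a) = (sR, □, L)

The first 2 configurations are:
[s0]abb ⊢ [sR]□□bb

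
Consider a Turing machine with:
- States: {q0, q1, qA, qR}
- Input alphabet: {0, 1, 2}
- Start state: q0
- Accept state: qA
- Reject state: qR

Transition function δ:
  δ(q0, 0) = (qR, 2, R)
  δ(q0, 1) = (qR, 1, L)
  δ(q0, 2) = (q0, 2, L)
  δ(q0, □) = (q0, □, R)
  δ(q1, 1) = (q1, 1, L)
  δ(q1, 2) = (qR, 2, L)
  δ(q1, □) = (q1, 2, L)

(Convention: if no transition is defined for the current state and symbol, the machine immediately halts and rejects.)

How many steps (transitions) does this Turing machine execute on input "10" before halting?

Execution trace:
Initial: [q0]10
Step 1: δ(q0, 1) = (qR, 1, L) → [qR]□10

The machine reaches the reject state qR and halts.

The machine executed 1 step before halting.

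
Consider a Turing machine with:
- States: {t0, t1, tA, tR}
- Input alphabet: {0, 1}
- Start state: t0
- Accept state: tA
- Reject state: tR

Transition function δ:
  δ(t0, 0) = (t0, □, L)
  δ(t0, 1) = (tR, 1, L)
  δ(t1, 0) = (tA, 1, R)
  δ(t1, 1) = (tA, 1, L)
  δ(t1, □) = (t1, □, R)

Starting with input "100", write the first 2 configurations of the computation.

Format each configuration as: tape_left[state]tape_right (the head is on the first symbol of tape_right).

Transitions applied:
Step 1: δ(t0, 1) = (tR, 1, L)

The first 2 configurations are:
[t0]100 ⊢ [tR]□100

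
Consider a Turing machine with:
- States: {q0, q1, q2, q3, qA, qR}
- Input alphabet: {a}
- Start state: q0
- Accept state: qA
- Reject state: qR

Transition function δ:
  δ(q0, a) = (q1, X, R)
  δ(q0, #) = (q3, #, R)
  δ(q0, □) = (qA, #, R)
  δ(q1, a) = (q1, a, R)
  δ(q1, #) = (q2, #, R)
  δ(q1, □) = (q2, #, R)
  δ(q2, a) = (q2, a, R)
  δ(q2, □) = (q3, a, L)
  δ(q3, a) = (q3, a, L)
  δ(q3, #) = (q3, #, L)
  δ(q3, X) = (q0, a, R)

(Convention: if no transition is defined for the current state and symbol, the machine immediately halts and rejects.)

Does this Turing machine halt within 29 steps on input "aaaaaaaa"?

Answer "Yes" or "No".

Execution trace:
Initial: [q0]aaaaaaaa
Step 1: δ(q0, a) = (q1, X, R) → X[q1]aaaaaaa
Step 2: δ(q1, a) = (q1, a, R) → Xa[q1]aaaaaa
Step 3: δ(q1, a) = (q1, a, R) → Xaa[q1]aaaaa
Step 4: δ(q1, a) = (q1, a, R) → Xaaa[q1]aaaa
Step 5: δ(q1, a) = (q1, a, R) → Xaaaa[q1]aaa
Step 6: δ(q1, a) = (q1, a, R) → Xaaaaa[q1]aa
Step 7: δ(q1, a) = (q1, a, R) → Xaaaaaa[q1]a
Step 8: δ(q1, a) = (q1, a, R) → Xaaaaaaa[q1]□
Step 9: δ(q1, □) = (q2, #, R) → Xaaaaaaa#[q2]□
Step 10: δ(q2, □) = (q3, a, L) → Xaaaaaaa[q3]#a
Step 11: δ(q3, #) = (q3, #, L) → Xaaaaaa[q3]a#a
Step 12: δ(q3, a) = (q3, a, L) → Xaaaaa[q3]aa#a
Step 13: δ(q3, a) = (q3, a, L) → Xaaaa[q3]aaa#a
Step 14: δ(q3, a) = (q3, a, L) → Xaaa[q3]aaaa#a
Step 15: δ(q3, a) = (q3, a, L) → Xaa[q3]aaaaa#a
Step 16: δ(q3, a) = (q3, a, L) → Xa[q3]aaaaaa#a
Step 17: δ(q3, a) = (q3, a, L) → X[q3]aaaaaaa#a
Step 18: δ(q3, a) = (q3, a, L) → [q3]Xaaaaaaa#a
Step 19: δ(q3, X) = (q0, a, R) → a[q0]aaaaaaa#a
Step 20: δ(q0, a) = (q1, X, R) → aX[q1]aaaaaa#a
Step 21: δ(q1, a) = (q1, a, R) → aXa[q1]aaaaa#a
Step 22: δ(q1, a) = (q1, a, R) → aXaa[q1]aaaa#a
Step 23: δ(q1, a) = (q1, a, R) → aXaaa[q1]aaa#a
Step 24: δ(q1, a) = (q1, a, R) → aXaaaa[q1]aa#a
Step 25: δ(q1, a) = (q1, a, R) → aXaaaaa[q1]a#a
Step 26: δ(q1, a) = (q1, a, R) → aXaaaaaa[q1]#a
Step 27: δ(q1, #) = (q2, #, R) → aXaaaaaa#[q2]a
Step 28: δ(q2, a) = (q2, a, R) → aXaaaaaa#a[q2]□
Step 29: δ(q2, □) = (q3, a, L) → aXaaaaaa#[q3]aa

The machine has not reached a halting state after 29 steps.
The machine did not halt within the 29-step bound.

Answer: No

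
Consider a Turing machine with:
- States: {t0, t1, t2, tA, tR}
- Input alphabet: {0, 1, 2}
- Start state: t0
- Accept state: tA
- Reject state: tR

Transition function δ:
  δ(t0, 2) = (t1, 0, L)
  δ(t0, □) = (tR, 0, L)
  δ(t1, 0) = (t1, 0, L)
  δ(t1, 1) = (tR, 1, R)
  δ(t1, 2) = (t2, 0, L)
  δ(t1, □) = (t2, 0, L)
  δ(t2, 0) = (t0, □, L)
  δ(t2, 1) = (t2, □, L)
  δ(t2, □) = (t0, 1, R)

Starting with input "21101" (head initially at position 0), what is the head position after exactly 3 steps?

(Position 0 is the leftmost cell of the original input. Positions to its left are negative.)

Execution trace (head position shown):
Step 0: [t0]21101  (head at position 0)
Step 1: move left → [t1]□01101  (head at position -1)
Step 2: move left → [t2]□001101  (head at position -2)
Step 3: move right → 1[t0]001101  (head at position -1)

After 3 steps, the head is at position -1.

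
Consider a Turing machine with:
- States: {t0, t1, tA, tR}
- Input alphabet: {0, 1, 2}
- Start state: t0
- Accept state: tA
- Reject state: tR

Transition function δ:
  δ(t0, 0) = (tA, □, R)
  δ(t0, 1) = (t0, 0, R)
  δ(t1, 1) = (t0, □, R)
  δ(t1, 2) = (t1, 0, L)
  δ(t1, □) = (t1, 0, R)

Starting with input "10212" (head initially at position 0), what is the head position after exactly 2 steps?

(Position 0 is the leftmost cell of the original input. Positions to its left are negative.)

Execution trace (head position shown):
Step 0: [t0]10212  (head at position 0)
Step 1: move right → 0[t0]0212  (head at position 1)
Step 2: move right → 0□[tA]212  (head at position 2)

After 2 steps, the head is at position 2.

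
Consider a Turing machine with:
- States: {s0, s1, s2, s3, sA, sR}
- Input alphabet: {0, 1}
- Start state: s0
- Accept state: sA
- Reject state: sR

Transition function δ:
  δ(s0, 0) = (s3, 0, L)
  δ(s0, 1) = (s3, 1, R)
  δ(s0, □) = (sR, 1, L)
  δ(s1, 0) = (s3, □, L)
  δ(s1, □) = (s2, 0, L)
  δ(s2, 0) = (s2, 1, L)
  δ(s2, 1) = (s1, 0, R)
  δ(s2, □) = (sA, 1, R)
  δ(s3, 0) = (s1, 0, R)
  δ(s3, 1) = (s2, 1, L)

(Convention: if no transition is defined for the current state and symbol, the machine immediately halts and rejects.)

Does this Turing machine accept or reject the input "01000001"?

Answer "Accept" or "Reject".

Execution trace:
Initial: [s0]01000001
Step 1: δ(s0, 0) = (s3, 0, L) → [s3]□01000001

No transition is defined for δ(s3, □). By convention the machine halts and rejects.

Answer: Reject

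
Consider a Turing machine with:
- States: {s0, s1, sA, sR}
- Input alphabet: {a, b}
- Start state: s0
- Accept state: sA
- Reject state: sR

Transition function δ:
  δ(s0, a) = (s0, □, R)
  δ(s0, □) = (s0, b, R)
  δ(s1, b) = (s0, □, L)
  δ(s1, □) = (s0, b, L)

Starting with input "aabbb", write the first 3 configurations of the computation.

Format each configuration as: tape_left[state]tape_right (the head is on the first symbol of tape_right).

Transitions applied:
Step 1: δ(s0, a) = (s0, □, R)
Step 2: δ(s0, a) = (s0, □, R)

The first 3 configurations are:
[s0]aabbb ⊢ □[s0]abbb ⊢ □□[s0]bbb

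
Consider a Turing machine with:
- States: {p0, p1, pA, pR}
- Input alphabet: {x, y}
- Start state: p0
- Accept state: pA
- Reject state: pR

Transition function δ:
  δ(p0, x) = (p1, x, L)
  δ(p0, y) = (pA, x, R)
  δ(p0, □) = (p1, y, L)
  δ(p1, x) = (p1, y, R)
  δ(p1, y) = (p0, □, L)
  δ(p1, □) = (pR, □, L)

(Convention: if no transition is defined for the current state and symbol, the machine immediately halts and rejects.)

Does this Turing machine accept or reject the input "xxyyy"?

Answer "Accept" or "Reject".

Execution trace:
Initial: [p0]xxyyy
Step 1: δ(p0, x) = (p1, x, L) → [p1]□xxyyy
Step 2: δ(p1, □) = (pR, □, L) → [pR]□□xxyyy

The machine reaches the reject state pR and halts.

Answer: Reject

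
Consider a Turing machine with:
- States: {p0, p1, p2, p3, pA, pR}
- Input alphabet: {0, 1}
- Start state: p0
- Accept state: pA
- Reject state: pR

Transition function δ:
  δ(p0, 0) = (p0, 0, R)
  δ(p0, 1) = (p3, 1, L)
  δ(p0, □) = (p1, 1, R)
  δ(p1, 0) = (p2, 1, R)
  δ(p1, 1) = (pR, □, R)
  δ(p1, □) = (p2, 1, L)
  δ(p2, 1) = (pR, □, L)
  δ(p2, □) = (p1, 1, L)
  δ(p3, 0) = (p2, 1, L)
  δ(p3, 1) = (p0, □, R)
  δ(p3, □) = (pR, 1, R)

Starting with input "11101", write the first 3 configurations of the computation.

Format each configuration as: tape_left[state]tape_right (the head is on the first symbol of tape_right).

Transitions applied:
Step 1: δ(p0, 1) = (p3, 1, L)
Step 2: δ(p3, □) = (pR, 1, R)

The first 3 configurations are:
[p0]11101 ⊢ [p3]□11101 ⊢ 1[pR]11101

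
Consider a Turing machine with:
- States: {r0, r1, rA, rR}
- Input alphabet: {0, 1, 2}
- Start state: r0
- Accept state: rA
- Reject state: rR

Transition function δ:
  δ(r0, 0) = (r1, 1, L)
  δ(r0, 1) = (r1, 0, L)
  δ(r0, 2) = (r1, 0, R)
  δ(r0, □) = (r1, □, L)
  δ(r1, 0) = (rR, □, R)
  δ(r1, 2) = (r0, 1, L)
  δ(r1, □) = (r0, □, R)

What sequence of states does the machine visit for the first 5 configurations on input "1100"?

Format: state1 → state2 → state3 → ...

Execution trace:
Initial: [r0]1100
Step 1: δ(r0, 1) = (r1, 0, L) → [r1]□0100
Step 2: δ(r1, □) = (r0, □, R) → □[r0]0100
Step 3: δ(r0, 0) = (r1, 1, L) → [r1]□1100
Step 4: δ(r1, □) = (r0, □, R) → □[r0]1100

State sequence: r0 → r1 → r0 → r1 → r0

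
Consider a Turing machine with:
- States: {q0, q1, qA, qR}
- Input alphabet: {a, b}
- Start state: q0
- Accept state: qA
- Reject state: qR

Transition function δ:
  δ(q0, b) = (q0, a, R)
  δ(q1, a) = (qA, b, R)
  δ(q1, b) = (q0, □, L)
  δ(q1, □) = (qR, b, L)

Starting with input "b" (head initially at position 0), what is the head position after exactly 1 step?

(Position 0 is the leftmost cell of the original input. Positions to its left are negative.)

Execution trace (head position shown):
Step 0: [q0]b  (head at position 0)
Step 1: move right → a[q0]□  (head at position 1)

After 1 step, the head is at position 1.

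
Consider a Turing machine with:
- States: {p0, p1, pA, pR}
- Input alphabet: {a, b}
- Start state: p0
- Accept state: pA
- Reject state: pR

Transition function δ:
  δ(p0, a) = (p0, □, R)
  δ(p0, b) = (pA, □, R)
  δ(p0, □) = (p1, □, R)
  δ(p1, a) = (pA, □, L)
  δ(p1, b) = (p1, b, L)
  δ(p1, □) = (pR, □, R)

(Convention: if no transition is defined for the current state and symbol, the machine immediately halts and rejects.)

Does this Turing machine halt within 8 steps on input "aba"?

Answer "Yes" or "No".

Execution trace:
Initial: [p0]aba
Step 1: δ(p0, a) = (p0, □, R) → □[p0]ba
Step 2: δ(p0, b) = (pA, □, R) → □□[pA]a

The machine reaches the accept state pA and halts.
The machine halted after 2 steps (within the 8-step bound).

Answer: Yes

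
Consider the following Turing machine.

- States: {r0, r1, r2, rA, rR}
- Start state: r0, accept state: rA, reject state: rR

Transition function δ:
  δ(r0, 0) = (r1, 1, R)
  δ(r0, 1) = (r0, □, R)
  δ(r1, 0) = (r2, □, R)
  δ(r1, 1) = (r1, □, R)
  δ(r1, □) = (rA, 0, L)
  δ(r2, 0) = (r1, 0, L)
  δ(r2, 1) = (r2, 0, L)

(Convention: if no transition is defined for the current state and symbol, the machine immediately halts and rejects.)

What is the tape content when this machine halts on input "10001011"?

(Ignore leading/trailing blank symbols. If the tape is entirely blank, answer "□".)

Execution trace:
Initial: [r0]10001011
Step 1: δ(r0, 1) = (r0, □, R) → □[r0]0001011
Step 2: δ(r0, 0) = (r1, 1, R) → □1[r1]001011
Step 3: δ(r1, 0) = (r2, □, R) → □1□[r2]01011
Step 4: δ(r2, 0) = (r1, 0, L) → □1[r1]□01011
Step 5: δ(r1, □) = (rA, 0, L) → □[rA]1001011

The machine reaches the accept state rA and halts.

Final tape (ignoring leading/trailing blanks): 1001011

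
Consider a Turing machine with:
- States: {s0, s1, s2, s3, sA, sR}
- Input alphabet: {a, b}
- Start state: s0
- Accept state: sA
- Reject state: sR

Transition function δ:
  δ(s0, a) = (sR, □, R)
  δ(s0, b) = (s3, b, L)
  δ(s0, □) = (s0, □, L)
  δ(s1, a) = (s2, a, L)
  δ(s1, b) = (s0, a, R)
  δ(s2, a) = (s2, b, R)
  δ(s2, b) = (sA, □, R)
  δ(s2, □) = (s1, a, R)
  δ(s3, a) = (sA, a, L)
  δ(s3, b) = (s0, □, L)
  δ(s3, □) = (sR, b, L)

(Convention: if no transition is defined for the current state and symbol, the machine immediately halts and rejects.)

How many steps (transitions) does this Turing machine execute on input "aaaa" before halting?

Execution trace:
Initial: [s0]aaaa
Step 1: δ(s0, a) = (sR, □, R) → □[sR]aaa

The machine reaches the reject state sR and halts.

The machine executed 1 step before halting.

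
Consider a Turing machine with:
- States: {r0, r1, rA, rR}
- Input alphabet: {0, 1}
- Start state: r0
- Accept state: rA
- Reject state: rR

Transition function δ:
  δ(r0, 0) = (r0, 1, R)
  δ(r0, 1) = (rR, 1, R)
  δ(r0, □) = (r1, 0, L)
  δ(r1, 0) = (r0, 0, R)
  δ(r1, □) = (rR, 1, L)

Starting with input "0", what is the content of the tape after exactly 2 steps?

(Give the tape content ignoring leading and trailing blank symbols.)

Execution trace:
Initial: [r0]0
Step 1: δ(r0, 0) = (r0, 1, R) → 1[r0]□
Step 2: δ(r0, □) = (r1, 0, L) → [r1]10

No transition is defined for δ(r1, 1). By convention the machine halts and rejects.

After 2 steps, the tape (ignoring leading/trailing blanks) is: 10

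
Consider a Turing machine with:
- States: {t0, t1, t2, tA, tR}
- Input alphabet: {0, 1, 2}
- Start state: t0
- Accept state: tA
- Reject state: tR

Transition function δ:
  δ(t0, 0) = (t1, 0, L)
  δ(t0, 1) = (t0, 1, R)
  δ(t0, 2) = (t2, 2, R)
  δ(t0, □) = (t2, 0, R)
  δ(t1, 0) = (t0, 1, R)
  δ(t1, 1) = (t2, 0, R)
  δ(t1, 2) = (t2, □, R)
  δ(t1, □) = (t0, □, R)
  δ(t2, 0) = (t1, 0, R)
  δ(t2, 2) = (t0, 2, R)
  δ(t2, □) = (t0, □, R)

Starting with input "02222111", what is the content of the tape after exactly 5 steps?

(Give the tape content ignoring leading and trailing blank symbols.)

Execution trace:
Initial: [t0]02222111
Step 1: δ(t0, 0) = (t1, 0, L) → [t1]□02222111
Step 2: δ(t1, □) = (t0, □, R) → □[t0]02222111
Step 3: δ(t0, 0) = (t1, 0, L) → [t1]□02222111
Step 4: δ(t1, □) = (t0, □, R) → □[t0]02222111
Step 5: δ(t0, 0) = (t1, 0, L) → [t1]□02222111

After 5 steps, the tape (ignoring leading/trailing blanks) is: 02222111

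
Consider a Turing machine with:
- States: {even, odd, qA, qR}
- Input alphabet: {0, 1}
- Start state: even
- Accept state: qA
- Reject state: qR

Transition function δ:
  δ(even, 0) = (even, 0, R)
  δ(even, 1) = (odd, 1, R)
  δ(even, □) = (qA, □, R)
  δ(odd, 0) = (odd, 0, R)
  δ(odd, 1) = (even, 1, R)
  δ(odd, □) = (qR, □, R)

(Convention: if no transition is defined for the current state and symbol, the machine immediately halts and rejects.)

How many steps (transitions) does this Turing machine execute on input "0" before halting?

Execution trace:
Initial: [even]0
Step 1: δ(even, 0) = (even, 0, R) → 0[even]□
Step 2: δ(even, □) = (qA, □, R) → 0□[qA]□

The machine reaches the accept state qA and halts.

The machine executed 2 steps before halting.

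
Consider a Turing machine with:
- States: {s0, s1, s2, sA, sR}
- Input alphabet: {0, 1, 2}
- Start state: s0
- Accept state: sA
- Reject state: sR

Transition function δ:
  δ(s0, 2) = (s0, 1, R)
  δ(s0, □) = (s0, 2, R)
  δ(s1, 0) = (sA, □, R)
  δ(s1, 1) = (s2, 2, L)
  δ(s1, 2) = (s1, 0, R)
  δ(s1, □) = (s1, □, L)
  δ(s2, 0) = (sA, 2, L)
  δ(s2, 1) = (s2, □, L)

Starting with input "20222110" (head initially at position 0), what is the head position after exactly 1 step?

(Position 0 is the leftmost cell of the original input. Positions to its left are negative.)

Execution trace (head position shown):
Step 0: [s0]20222110  (head at position 0)
Step 1: move right → 1[s0]0222110  (head at position 1)

After 1 step, the head is at position 1.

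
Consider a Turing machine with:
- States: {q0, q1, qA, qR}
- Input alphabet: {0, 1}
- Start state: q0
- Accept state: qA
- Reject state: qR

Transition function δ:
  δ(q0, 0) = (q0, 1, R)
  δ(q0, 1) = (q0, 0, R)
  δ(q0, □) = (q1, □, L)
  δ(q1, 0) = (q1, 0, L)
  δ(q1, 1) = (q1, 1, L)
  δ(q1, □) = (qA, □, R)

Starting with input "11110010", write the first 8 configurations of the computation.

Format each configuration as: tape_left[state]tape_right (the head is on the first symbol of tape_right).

Transitions applied:
Step 1: δ(q0, 1) = (q0, 0, R)
Step 2: δ(q0, 1) = (q0, 0, R)
Step 3: δ(q0, 1) = (q0, 0, R)
Step 4: δ(q0, 1) = (q0, 0, R)
Step 5: δ(q0, 0) = (q0, 1, R)
Step 6: δ(q0, 0) = (q0, 1, R)
Step 7: δ(q0, 1) = (q0, 0, R)

The first 8 configurations are:
[q0]11110010 ⊢ 0[q0]1110010 ⊢ 00[q0]110010 ⊢ 000[q0]10010 ⊢ 0000[q0]0010 ⊢ 00001[q0]010 ⊢ 000011[q0]10 ⊢ 0000110[q0]0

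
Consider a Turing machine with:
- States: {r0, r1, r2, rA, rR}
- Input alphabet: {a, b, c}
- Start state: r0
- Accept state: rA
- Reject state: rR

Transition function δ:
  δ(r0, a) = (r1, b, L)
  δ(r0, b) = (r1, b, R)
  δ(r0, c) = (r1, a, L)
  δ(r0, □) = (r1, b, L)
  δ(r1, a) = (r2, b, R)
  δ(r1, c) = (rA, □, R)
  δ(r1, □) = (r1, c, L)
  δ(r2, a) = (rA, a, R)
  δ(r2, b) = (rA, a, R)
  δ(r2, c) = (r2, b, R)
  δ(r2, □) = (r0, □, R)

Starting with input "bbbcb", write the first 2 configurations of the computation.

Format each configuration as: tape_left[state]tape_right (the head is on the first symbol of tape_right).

Transitions applied:
Step 1: δ(r0, b) = (r1, b, R)

The first 2 configurations are:
[r0]bbbcb ⊢ b[r1]bbcb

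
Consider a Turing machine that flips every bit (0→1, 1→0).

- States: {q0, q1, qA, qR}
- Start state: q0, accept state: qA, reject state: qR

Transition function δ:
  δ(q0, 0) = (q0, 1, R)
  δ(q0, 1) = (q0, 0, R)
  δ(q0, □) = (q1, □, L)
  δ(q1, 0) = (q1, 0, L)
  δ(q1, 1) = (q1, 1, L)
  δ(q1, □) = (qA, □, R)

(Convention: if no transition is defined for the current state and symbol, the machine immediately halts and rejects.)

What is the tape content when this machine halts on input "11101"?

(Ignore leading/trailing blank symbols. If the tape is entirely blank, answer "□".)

Execution trace:
Initial: [q0]11101
Step 1: δ(q0, 1) = (q0, 0, R) → 0[q0]1101
Step 2: δ(q0, 1) = (q0, 0, R) → 00[q0]101
Step 3: δ(q0, 1) = (q0, 0, R) → 000[q0]01
Step 4: δ(q0, 0) = (q0, 1, R) → 0001[q0]1
Step 5: δ(q0, 1) = (q0, 0, R) → 00010[q0]□
Step 6: δ(q0, □) = (q1, □, L) → 0001[q1]0□
Step 7: δ(q1, 0) = (q1, 0, L) → 000[q1]10□
Step 8: δ(q1, 1) = (q1, 1, L) → 00[q1]010□
Step 9: δ(q1, 0) = (q1, 0, L) → 0[q1]0010□
Step 10: δ(q1, 0) = (q1, 0, L) → [q1]00010□
Step 11: δ(q1, 0) = (q1, 0, L) → [q1]□00010□
Step 12: δ(q1, □) = (qA, □, R) → □[qA]00010□

The machine reaches the accept state qA and halts.

Final tape (ignoring leading/trailing blanks): 00010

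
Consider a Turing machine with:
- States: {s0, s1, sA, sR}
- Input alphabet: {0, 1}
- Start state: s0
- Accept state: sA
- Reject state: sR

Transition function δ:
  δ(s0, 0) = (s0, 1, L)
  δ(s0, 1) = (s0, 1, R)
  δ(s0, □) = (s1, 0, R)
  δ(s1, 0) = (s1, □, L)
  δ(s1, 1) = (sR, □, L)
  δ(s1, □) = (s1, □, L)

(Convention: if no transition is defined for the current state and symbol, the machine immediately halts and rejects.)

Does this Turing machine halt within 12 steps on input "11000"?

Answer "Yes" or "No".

Execution trace:
Initial: [s0]11000
Step 1: δ(s0, 1) = (s0, 1, R) → 1[s0]1000
Step 2: δ(s0, 1) = (s0, 1, R) → 11[s0]000
Step 3: δ(s0, 0) = (s0, 1, L) → 1[s0]1100
Step 4: δ(s0, 1) = (s0, 1, R) → 11[s0]100
Step 5: δ(s0, 1) = (s0, 1, R) → 111[s0]00
Step 6: δ(s0, 0) = (s0, 1, L) → 11[s0]110
Step 7: δ(s0, 1) = (s0, 1, R) → 111[s0]10
Step 8: δ(s0, 1) = (s0, 1, R) → 1111[s0]0
Step 9: δ(s0, 0) = (s0, 1, L) → 111[s0]11
Step 10: δ(s0, 1) = (s0, 1, R) → 1111[s0]1
Step 11: δ(s0, 1) = (s0, 1, R) → 11111[s0]□
Step 12: δ(s0, □) = (s1, 0, R) → 111110[s1]□

The machine has not reached a halting state after 12 steps.
The machine did not halt within the 12-step bound.

Answer: No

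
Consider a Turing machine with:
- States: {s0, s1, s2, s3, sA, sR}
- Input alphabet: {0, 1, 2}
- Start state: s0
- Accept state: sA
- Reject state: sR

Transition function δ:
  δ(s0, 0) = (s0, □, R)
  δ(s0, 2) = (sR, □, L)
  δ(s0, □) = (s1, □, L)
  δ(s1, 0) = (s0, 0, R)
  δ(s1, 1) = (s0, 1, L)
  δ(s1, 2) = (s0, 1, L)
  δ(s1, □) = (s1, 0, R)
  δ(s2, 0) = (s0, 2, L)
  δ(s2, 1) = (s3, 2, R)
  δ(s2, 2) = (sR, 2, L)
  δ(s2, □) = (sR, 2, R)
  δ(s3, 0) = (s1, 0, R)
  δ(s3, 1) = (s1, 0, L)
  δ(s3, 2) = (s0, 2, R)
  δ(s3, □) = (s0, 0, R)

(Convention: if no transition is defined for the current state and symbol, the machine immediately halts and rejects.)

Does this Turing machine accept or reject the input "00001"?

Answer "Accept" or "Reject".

Execution trace:
Initial: [s0]00001
Step 1: δ(s0, 0) = (s0, □, R) → □[s0]0001
Step 2: δ(s0, 0) = (s0, □, R) → □□[s0]001
Step 3: δ(s0, 0) = (s0, □, R) → □□□[s0]01
Step 4: δ(s0, 0) = (s0, □, R) → □□□□[s0]1

No transition is defined for δ(s0, 1). By convention the machine halts and rejects.

Answer: Reject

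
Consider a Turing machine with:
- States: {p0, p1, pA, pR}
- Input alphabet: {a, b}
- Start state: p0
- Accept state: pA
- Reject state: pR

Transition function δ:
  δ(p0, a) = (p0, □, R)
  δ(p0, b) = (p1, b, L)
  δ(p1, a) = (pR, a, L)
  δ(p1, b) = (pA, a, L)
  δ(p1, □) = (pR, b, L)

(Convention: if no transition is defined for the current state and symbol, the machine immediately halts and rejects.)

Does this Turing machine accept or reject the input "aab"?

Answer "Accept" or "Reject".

Execution trace:
Initial: [p0]aab
Step 1: δ(p0, a) = (p0, □, R) → □[p0]ab
Step 2: δ(p0, a) = (p0, □, R) → □□[p0]b
Step 3: δ(p0, b) = (p1, b, L) → □[p1]□b
Step 4: δ(p1, □) = (pR, b, L) → [pR]□bb

The machine reaches the reject state pR and halts.

Answer: Reject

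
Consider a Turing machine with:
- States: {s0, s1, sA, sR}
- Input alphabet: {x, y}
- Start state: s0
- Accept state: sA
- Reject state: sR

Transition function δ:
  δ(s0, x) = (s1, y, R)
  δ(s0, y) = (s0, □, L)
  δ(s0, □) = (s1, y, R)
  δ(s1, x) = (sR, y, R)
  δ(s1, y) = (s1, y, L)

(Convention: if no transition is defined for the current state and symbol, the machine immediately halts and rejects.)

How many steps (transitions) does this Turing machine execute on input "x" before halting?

Execution trace:
Initial: [s0]x
Step 1: δ(s0, x) = (s1, y, R) → y[s1]□

No transition is defined for δ(s1, □). By convention the machine halts and rejects.

The machine executed 1 step before halting.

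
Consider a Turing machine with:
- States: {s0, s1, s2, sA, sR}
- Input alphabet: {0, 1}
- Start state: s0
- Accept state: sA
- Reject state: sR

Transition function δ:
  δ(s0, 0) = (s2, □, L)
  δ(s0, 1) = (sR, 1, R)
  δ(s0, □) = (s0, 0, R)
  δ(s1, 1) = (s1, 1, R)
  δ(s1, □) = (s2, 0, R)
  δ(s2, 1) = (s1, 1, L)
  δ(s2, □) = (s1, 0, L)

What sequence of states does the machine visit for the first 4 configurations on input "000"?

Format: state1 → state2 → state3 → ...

Execution trace:
Initial: [s0]000
Step 1: δ(s0, 0) = (s2, □, L) → [s2]□□00
Step 2: δ(s2, □) = (s1, 0, L) → [s1]□0□00
Step 3: δ(s1, □) = (s2, 0, R) → 0[s2]0□00

No transition is defined for δ(s2, 0). By convention the machine halts and rejects.

State sequence: s0 → s2 → s1 → s2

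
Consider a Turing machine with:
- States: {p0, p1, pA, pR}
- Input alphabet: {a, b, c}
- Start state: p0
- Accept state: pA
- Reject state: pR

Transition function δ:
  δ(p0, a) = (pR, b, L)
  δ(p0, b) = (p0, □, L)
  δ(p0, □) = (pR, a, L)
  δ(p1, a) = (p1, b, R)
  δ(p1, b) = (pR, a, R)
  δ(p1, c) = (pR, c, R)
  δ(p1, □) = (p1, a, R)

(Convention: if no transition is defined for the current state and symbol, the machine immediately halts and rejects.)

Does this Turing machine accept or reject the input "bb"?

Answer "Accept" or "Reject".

Execution trace:
Initial: [p0]bb
Step 1: δ(p0, b) = (p0, □, L) → [p0]□□b
Step 2: δ(p0, □) = (pR, a, L) → [pR]□a□b

The machine reaches the reject state pR and halts.

Answer: Reject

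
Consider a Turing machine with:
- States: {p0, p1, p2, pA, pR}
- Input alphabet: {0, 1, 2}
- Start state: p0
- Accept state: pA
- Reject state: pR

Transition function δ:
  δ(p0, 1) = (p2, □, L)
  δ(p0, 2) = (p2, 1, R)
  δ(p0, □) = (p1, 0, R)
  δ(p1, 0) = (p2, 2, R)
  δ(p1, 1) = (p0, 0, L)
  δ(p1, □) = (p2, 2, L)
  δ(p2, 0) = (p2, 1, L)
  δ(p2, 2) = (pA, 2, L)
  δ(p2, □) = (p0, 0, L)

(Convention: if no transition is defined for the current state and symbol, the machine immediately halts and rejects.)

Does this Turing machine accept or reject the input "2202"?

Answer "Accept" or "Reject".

Execution trace:
Initial: [p0]2202
Step 1: δ(p0, 2) = (p2, 1, R) → 1[p2]202
Step 2: δ(p2, 2) = (pA, 2, L) → [pA]1202

The machine reaches the accept state pA and halts.

Answer: Accept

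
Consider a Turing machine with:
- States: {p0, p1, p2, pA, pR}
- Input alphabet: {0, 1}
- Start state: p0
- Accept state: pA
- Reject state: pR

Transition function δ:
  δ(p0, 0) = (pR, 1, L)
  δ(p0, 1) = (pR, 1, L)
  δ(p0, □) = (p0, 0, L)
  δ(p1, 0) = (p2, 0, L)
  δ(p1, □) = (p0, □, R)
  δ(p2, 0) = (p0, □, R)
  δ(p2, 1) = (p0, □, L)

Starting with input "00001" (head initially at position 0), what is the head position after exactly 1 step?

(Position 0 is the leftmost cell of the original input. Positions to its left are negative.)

Execution trace (head position shown):
Step 0: [p0]00001  (head at position 0)
Step 1: move left → [pR]□10001  (head at position -1)

After 1 step, the head is at position -1.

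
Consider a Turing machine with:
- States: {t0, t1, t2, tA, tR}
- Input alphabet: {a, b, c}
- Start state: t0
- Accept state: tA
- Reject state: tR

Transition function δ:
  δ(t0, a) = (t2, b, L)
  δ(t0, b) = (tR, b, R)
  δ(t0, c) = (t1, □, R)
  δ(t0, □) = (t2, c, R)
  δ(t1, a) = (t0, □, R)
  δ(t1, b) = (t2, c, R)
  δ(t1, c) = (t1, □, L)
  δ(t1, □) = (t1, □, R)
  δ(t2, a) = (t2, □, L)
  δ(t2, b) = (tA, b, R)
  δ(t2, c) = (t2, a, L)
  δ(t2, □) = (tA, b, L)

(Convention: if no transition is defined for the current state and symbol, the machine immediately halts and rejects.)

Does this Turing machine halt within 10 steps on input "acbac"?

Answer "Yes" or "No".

Execution trace:
Initial: [t0]acbac
Step 1: δ(t0, a) = (t2, b, L) → [t2]□bcbac
Step 2: δ(t2, □) = (tA, b, L) → [tA]□bbcbac

The machine reaches the accept state tA and halts.
The machine halted after 2 steps (within the 10-step bound).

Answer: Yes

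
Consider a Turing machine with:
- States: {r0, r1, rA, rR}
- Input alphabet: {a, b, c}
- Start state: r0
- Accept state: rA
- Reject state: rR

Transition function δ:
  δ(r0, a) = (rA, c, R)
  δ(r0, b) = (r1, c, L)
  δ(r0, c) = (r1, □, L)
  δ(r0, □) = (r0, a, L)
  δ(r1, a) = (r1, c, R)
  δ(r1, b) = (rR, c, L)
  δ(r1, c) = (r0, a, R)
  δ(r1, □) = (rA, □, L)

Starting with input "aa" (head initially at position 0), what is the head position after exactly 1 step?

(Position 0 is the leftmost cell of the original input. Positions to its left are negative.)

Execution trace (head position shown):
Step 0: [r0]aa  (head at position 0)
Step 1: move right → c[rA]a  (head at position 1)

After 1 step, the head is at position 1.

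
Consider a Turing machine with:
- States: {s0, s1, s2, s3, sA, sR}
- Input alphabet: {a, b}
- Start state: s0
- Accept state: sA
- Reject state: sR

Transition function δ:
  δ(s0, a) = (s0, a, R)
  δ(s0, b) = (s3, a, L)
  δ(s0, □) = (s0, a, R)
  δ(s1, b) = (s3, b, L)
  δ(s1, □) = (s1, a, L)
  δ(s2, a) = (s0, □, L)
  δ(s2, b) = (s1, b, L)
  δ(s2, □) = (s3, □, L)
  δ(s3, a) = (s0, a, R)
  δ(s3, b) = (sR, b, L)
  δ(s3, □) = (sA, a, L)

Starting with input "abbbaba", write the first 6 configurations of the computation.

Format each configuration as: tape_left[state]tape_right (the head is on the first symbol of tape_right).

Transitions applied:
Step 1: δ(s0, a) = (s0, a, R)
Step 2: δ(s0, b) = (s3, a, L)
Step 3: δ(s3, a) = (s0, a, R)
Step 4: δ(s0, a) = (s0, a, R)
Step 5: δ(s0, b) = (s3, a, L)

The first 6 configurations are:
[s0]abbbaba ⊢ a[s0]bbbaba ⊢ [s3]aabbaba ⊢ a[s0]abbaba ⊢ aa[s0]bbaba ⊢ a[s3]aababa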